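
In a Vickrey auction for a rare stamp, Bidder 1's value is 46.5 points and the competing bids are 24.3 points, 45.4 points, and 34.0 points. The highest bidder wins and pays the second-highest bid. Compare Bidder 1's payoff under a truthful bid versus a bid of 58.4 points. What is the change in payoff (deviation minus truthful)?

Change in payoff: 0.0 points.

The highest competing bid is 45.4 points.
Bidding truthfully at 46.5 points: Bidder 1 has the top bid, wins, and pays the second-highest bid 45.4 points. Payoff = 46.5 points − 45.4 points = 1.1 points.
Bidding 58.4 points: Bidder 1 has the top bid, wins, and pays the second-highest bid 45.4 points. Payoff = 46.5 points − 45.4 points = 1.1 points.
Change = 1.1 points − 1.1 points = 0.0 points.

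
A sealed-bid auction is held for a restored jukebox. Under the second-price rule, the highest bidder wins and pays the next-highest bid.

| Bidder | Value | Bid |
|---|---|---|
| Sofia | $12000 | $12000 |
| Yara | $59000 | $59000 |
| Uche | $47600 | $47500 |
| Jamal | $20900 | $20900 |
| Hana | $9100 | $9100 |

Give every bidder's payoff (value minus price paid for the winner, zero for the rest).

Ranking the bids: Yara $59000, then Uche $47500, then Jamal $20900, then Sofia $12000, then Hana $9100.
Yara has the top bid and wins; the price is the second-highest bid, $47500.
Yara's payoff = $59000 − $47500 = $11500. All other bidders lose, so their payoff is 0.

Payoffs: Sofia $0, Yara $11500, Uche $0, Jamal $0, Hana $0.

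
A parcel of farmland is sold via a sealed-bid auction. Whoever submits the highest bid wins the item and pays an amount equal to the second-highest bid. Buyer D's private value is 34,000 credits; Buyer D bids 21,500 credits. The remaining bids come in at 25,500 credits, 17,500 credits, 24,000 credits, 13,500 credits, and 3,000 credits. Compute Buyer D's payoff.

Buyer D's payoff: 0 credits.

Highest competing bid: 25,500 credits.
Buyer D's bid 21,500 credits is not the highest, so Buyer D loses, pays nothing, and earns zero payoff.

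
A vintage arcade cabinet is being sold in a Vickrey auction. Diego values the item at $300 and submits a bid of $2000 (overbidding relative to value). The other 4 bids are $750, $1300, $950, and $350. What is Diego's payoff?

Highest competing bid: $1300.
Diego's bid $2000 is the highest overall, so Diego wins and pays the second-highest bid, $1300.
Payoff = value − price = $300 − $1300 = -$1000.

Diego's payoff: -$1000.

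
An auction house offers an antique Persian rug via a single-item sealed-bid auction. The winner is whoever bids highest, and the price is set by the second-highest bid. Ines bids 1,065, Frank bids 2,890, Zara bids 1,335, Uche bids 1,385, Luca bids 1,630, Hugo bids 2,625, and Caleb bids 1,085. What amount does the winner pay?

Sorted high to low: Frank 2,890; Hugo 2,625; Luca 1,630; Uche 1,385; Zara 1,335; Caleb 1,085; Ines 1,065.
Frank has the highest bid, so Frank wins.
The second-highest bid is 2,625, so that is what Frank pays.

Price paid: 2,625.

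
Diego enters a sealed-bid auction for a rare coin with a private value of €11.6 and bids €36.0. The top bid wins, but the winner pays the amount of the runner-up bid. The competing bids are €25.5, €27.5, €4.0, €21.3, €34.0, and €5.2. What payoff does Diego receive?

Highest competing bid: €34.0.
Diego's bid €36.0 is the highest overall, so Diego wins and pays the second-highest bid, €34.0.
Payoff = value − price = €11.6 − €34.0 = -€22.4.
Overbidding won the item at a price above value — truthful bidding would have avoided this loss.

Payoff = -€22.4.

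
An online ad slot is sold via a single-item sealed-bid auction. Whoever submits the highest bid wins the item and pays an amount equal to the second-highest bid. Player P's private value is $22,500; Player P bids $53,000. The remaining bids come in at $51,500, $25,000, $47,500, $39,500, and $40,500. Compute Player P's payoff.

Player P's payoff: -$29,000.

Highest competing bid: $51,500.
Player P's bid $53,000 is the highest overall, so Player P wins and pays the second-highest bid, $51,500.
Payoff = value − price = $22,500 − $51,500 = -$29,000.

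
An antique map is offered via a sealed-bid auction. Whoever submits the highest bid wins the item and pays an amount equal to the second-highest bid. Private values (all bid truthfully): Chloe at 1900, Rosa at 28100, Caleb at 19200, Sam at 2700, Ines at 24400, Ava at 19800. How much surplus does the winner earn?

Bids in descending order: Rosa 28100 > Ines 24400 > Ava 19800 > Caleb 19200 > Sam 2700 > Chloe 1900.
Rosa wins with the top bid and pays the second-highest, 24400.
Surplus = 28100 − 24400 = 3700.

Surplus = 3700.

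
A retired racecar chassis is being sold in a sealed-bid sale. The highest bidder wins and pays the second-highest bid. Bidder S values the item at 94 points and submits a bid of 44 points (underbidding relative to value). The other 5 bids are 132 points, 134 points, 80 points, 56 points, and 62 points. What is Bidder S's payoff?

0 points

Highest competing bid: 134 points.
Bidder S's bid 44 points is not the highest, so Bidder S loses, pays nothing, and earns zero payoff.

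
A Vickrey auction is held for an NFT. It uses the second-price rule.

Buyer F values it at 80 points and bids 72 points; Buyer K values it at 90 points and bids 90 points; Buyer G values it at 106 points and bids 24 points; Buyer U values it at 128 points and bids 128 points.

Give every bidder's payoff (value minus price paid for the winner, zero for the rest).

Sorted high to low: Buyer U 128 points, then Buyer K 90 points, then Buyer F 72 points, then Buyer G 24 points.
Buyer U has the top bid and wins; the price is the second-highest bid, 90 points.
Buyer U's payoff = 128 points − 90 points = 38 points. All other bidders lose, so their payoff is 0.

Buyer F 0 points, Buyer K 0 points, Buyer G 0 points, Buyer U 38 points.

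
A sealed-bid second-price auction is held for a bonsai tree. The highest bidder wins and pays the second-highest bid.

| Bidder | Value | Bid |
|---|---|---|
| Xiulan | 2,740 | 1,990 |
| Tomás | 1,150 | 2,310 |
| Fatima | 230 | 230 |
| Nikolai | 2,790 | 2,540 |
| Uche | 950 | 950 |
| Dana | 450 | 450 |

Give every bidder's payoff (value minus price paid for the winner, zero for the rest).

Xiulan 0, Tomás 0, Fatima 0, Nikolai 480, Uche 0, Dana 0.

Sorted high to low: Nikolai 2,540, then Tomás 2,310, then Xiulan 1,990, then Uche 950, then Dana 450, then Fatima 230.
Nikolai has the top bid and wins; the price is the second-highest bid, 2,310.
Nikolai's payoff = 2,790 − 2,310 = 480. All other bidders lose, so their payoff is 0.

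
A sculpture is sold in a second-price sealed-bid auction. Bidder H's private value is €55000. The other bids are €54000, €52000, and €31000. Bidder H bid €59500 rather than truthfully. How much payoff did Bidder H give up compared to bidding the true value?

Regret: €0.

The highest competing bid is €54000.
Bidding truthfully at €55000: Bidder H has the top bid, wins, and pays the second-highest bid €54000. Payoff = €55000 − €54000 = €1000.
Bidding €59500: Bidder H has the top bid, wins, and pays the second-highest bid €54000. Payoff = €55000 − €54000 = €1000.
Regret = truthful payoff − actual payoff = €1000 − €1000 = €0.
The bid only affects whether you win, not the price — here both bids land on the same side of the top rival bid, so the deviation is payoff-neutral.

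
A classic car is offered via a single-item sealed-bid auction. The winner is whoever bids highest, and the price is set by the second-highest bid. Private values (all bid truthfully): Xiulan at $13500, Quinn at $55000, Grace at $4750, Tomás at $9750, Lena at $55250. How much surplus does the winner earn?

Sorted high to low: Lena $55250, then Quinn $55000, then Xiulan $13500, then Tomás $9750, then Grace $4750.
Lena wins with the top bid and pays the second-highest, $55000.
Surplus = $55250 − $55000 = $250.

Surplus = $250.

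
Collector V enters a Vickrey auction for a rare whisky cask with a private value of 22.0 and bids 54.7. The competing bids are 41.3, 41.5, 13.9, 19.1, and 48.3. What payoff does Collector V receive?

Highest competing bid: 48.3.
Collector V's bid 54.7 is the highest overall, so Collector V wins and pays the second-highest bid, 48.3.
Payoff = value − price = 22.0 − 48.3 = -26.3.
Overbidding won the item at a price above value — truthful bidding would have avoided this loss.

-26.3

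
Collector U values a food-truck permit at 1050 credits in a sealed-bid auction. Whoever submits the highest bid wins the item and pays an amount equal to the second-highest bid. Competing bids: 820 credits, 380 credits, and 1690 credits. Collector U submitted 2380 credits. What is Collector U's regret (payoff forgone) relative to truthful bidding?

The highest competing bid is 1690 credits.
Bidding truthfully at 1050 credits: the top bid is 1690 credits (a rival), so Collector U loses. Payoff = 0 credits.
Bidding 2380 credits: Collector U has the top bid, wins, and pays the second-highest bid 1690 credits. Payoff = 1050 credits − 1690 credits = -640 credits.
Regret = truthful payoff − actual payoff = 0 credits − -640 credits = 640 credits.
This is the dominant-strategy logic: truthful bidding weakly beats any alternative.

Payoff forgone: 640 credits.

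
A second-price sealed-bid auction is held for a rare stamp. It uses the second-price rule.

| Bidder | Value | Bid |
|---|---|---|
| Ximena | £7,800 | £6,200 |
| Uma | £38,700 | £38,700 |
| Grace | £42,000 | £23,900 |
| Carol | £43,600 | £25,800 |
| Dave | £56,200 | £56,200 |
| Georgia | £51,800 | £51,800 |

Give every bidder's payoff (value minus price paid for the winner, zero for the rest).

Bids in descending order: Dave £56,200, then Georgia £51,800, then Uma £38,700, then Carol £25,800, then Grace £23,900, then Ximena £6,200.
Dave has the top bid and wins; the price is the second-highest bid, £51,800.
Dave's payoff = £56,200 − £51,800 = £4,400. All other bidders lose, so their payoff is 0.

Payoffs: Ximena £0, Uma £0, Grace £0, Carol £0, Dave £4,400, Georgia £0.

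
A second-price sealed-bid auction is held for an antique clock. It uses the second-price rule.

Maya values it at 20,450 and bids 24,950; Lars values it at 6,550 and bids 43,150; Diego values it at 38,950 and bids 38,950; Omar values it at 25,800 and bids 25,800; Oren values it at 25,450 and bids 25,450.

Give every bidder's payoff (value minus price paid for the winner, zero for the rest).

Maya 0, Lars -32,400, Diego 0, Omar 0, Oren 0.

Sorted high to low: Lars 43,150, then Diego 38,950, then Omar 25,800, then Oren 25,450, then Maya 24,950.
Lars has the top bid and wins; the price is the second-highest bid, 38,950.
Lars's payoff = 6,550 − 38,950 = -32,400. All other bidders lose, so their payoff is 0.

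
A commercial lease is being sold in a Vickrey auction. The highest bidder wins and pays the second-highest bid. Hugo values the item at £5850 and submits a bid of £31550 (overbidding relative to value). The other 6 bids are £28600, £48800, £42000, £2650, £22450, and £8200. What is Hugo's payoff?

Hugo's payoff: £0.

Highest competing bid: £48800.
Hugo's bid £31550 is not the highest, so Hugo loses, pays nothing, and earns zero payoff.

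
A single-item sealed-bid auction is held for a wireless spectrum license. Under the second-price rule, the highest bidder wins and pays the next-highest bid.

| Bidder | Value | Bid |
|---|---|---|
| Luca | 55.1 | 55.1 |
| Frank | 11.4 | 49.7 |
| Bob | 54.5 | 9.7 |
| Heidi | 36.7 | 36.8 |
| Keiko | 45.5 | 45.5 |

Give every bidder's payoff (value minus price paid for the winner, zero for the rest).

Payoffs: Luca 5.4, Frank 0.0, Bob 0.0, Heidi 0.0, Keiko 0.0.

Ranking the bids: Luca 55.1 > Frank 49.7 > Keiko 45.5 > Heidi 36.8 > Bob 9.7.
Luca has the top bid and wins; the price is the second-highest bid, 49.7.
Luca's payoff = 55.1 − 49.7 = 5.4. All other bidders lose, so their payoff is 0.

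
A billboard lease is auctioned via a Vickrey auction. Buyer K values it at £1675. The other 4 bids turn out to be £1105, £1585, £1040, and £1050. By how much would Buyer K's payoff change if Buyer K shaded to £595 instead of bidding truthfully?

The highest competing bid is £1585.
Bidding truthfully at £1675: Buyer K has the top bid, wins, and pays the second-highest bid £1585. Payoff = £1675 − £1585 = £90.
Bidding £595: the top bid is £1585 (a rival), so Buyer K loses. Payoff = £0.
Change = £0 − £90 = -£90.
This is the dominant-strategy logic: truthful bidding weakly beats any alternative.

-£90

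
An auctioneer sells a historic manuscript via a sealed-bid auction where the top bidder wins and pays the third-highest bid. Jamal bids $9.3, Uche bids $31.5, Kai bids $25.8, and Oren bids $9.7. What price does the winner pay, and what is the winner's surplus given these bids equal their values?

Ranking the bids: Uche $31.5 > Kai $25.8 > Oren $9.7 > Jamal $9.3.
Uche is the highest bidder, so Uche wins.
Under the third-price rule, the price is the third-highest bid: $9.7.
Surplus = $31.5 − $9.7 = $21.8.

The winner pays $9.7 for a surplus of $21.8.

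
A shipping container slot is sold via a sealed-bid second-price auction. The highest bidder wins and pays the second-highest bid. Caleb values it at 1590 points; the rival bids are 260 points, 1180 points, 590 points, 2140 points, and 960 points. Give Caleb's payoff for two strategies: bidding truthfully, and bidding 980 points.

Truthful: 0 points; alternative: 0 points.

The highest competing bid is 2140 points.
Bidding truthfully at 1590 points: the top bid is 2140 points (a rival), so Caleb loses. Payoff = 0 points.
Bidding 980 points: the top bid is 2140 points (a rival), so Caleb loses. Payoff = 0 points.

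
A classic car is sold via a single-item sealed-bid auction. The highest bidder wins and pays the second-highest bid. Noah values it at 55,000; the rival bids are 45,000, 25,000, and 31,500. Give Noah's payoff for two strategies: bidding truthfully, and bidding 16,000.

(a) 10,000  (b) 0

The highest competing bid is 45,000.
Bidding truthfully at 55,000: Noah has the top bid, wins, and pays the second-highest bid 45,000. Payoff = 55,000 − 45,000 = 10,000.
Bidding 16,000: the top bid is 45,000 (a rival), so Noah loses. Payoff = 0.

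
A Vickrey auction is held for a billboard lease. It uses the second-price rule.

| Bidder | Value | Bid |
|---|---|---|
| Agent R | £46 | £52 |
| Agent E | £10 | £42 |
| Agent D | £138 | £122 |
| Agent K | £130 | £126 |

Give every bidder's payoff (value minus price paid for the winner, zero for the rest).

Agent R £0, Agent E £0, Agent D £0, Agent K £8.

Bids in descending order: Agent K £126 > Agent D £122 > Agent R £52 > Agent E £42.
Agent K has the top bid and wins; the price is the second-highest bid, £122.
Agent K's payoff = £130 − £122 = £8. All other bidders lose, so their payoff is 0.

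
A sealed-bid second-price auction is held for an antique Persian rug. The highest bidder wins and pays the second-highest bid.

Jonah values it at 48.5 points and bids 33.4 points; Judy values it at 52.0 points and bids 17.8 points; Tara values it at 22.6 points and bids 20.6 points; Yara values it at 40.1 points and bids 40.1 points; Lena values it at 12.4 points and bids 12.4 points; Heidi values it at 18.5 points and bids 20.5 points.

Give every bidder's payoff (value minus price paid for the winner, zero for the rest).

Payoffs: Jonah 0.0 points, Judy 0.0 points, Tara 0.0 points, Yara 6.7 points, Lena 0.0 points, Heidi 0.0 points.

Sorted high to low: Yara 40.1 points; Jonah 33.4 points; Tara 20.6 points; Heidi 20.5 points; Judy 17.8 points; Lena 12.4 points.
Yara has the top bid and wins; the price is the second-highest bid, 33.4 points.
Yara's payoff = 40.1 points − 33.4 points = 6.7 points. All other bidders lose, so their payoff is 0.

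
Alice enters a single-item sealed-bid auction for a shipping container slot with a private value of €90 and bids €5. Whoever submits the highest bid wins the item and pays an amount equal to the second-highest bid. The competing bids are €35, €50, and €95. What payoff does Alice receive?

Payoff = €0.

Highest competing bid: €95.
Alice's bid €5 is not the highest, so Alice loses, pays nothing, and earns zero payoff.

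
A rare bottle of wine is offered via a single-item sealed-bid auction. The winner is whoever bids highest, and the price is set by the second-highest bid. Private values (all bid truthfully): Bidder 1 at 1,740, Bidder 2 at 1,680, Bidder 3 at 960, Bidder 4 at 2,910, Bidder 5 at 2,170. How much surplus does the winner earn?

Sorted high to low: Bidder 4 2,910, then Bidder 5 2,170, then Bidder 1 1,740, then Bidder 2 1,680, then Bidder 3 960.
Bidder 4 wins with the top bid and pays the second-highest, 2,170.
Surplus = 2,910 − 2,170 = 740.

Winner's surplus: 740.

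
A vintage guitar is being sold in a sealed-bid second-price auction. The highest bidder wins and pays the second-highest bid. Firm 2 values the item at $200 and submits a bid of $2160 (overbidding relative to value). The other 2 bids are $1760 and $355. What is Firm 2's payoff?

Highest competing bid: $1760.
Firm 2's bid $2160 is the highest overall, so Firm 2 wins and pays the second-highest bid, $1760.
Payoff = value − price = $200 − $1760 = -$1560.
Overbidding won the item at a price above value — truthful bidding would have avoided this loss.

Payoff = -$1560.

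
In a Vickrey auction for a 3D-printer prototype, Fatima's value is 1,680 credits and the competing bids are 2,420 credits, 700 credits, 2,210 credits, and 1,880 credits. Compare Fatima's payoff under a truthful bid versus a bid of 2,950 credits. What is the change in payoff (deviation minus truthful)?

-740 credits

The highest competing bid is 2,420 credits.
Bidding truthfully at 1,680 credits: the top bid is 2,420 credits (a rival), so Fatima loses. Payoff = 0 credits.
Bidding 2,950 credits: Fatima has the top bid, wins, and pays the second-highest bid 2,420 credits. Payoff = 1,680 credits − 2,420 credits = -740 credits.
Change = -740 credits − 0 credits = -740 credits.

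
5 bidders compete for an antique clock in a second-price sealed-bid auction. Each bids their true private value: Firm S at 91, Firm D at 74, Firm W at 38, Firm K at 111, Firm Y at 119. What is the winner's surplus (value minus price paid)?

Winner's surplus: 8.

Ranking the bids: Firm Y 119 > Firm K 111 > Firm S 91 > Firm D 74 > Firm W 38.
Firm Y wins with the top bid and pays the second-highest, 111.
Surplus = 119 − 111 = 8.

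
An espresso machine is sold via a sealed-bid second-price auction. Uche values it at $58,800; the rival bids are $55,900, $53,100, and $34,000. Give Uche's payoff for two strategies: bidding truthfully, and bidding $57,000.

The highest competing bid is $55,900.
Bidding truthfully at $58,800: Uche has the top bid, wins, and pays the second-highest bid $55,900. Payoff = $58,800 − $55,900 = $2,900.
Bidding $57,000: Uche has the top bid, wins, and pays the second-highest bid $55,900. Payoff = $58,800 − $55,900 = $2,900.

(a) $2,900  (b) $2,900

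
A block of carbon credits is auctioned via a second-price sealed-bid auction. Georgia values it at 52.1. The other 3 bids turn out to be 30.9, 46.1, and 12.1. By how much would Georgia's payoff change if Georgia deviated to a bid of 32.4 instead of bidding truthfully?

Payoff change: -6.0.

The highest competing bid is 46.1.
Bidding truthfully at 52.1: Georgia has the top bid, wins, and pays the second-highest bid 46.1. Payoff = 52.1 − 46.1 = 6.0.
Bidding 32.4: the top bid is 46.1 (a rival), so Georgia loses. Payoff = 0.0.
Change = 0.0 − 6.0 = -6.0.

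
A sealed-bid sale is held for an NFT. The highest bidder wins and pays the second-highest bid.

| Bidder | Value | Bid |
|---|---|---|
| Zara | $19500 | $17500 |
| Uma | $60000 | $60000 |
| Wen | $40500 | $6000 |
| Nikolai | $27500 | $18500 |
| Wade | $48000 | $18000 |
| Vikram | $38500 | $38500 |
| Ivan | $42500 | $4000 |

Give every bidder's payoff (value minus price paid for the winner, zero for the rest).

Payoffs: Zara $0, Uma $21500, Wen $0, Nikolai $0, Wade $0, Vikram $0, Ivan $0.

Ordered from highest: Uma $60000, then Vikram $38500, then Nikolai $18500, then Wade $18000, then Zara $17500, then Wen $6000, then Ivan $4000.
Uma has the top bid and wins; the price is the second-highest bid, $38500.
Uma's payoff = $60000 − $38500 = $21500. All other bidders lose, so their payoff is 0.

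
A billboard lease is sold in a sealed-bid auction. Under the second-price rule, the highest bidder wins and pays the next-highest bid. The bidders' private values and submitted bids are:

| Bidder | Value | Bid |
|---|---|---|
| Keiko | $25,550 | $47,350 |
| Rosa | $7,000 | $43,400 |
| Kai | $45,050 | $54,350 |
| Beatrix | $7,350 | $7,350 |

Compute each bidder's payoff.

Keiko $0, Rosa $0, Kai -$2,300, Beatrix $0.

Ordered from highest: Kai $54,350 > Keiko $47,350 > Rosa $43,400 > Beatrix $7,350.
Kai has the top bid and wins; the price is the second-highest bid, $47,350.
Kai's payoff = $45,050 − $47,350 = -$2,300. All other bidders lose, so their payoff is 0.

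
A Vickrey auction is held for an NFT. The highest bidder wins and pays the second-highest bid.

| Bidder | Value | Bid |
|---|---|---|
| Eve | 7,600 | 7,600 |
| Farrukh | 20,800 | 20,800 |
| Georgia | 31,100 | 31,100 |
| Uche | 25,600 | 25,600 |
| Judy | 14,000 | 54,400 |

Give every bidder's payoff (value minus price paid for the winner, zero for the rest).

Sorted high to low: Judy 54,400, then Georgia 31,100, then Uche 25,600, then Farrukh 20,800, then Eve 7,600.
Judy has the top bid and wins; the price is the second-highest bid, 31,100.
Judy's payoff = 14,000 − 31,100 = -17,100. All other bidders lose, so their payoff is 0.

Payoffs: Eve 0, Farrukh 0, Georgia 0, Uche 0, Judy -17,100.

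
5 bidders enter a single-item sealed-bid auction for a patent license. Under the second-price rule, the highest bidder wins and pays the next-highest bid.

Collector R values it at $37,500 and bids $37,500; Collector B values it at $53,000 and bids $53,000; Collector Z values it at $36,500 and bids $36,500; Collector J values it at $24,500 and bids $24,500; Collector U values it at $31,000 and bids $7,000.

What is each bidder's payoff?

Collector R $0, Collector B $15,500, Collector Z $0, Collector J $0, Collector U $0.

Ordered from highest: Collector B $53,000 > Collector R $37,500 > Collector Z $36,500 > Collector J $24,500 > Collector U $7,000.
Collector B has the top bid and wins; the price is the second-highest bid, $37,500.
Collector B's payoff = $53,000 − $37,500 = $15,500. All other bidders lose, so their payoff is 0.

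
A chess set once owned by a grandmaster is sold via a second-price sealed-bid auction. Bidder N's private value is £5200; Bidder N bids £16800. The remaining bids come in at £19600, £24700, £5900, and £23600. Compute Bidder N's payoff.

Highest competing bid: £24700.
Bidder N's bid £16800 is not the highest, so Bidder N loses, pays nothing, and earns zero payoff.

£0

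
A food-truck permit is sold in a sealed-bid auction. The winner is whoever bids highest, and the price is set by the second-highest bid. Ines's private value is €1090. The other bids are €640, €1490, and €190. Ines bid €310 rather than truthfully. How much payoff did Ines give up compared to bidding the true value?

Regret: €0.

The highest competing bid is €1490.
Bidding truthfully at €1090: the top bid is €1490 (a rival), so Ines loses. Payoff = €0.
Bidding €310: the top bid is €1490 (a rival), so Ines loses. Payoff = €0.
Regret = truthful payoff − actual payoff = €0 − €0 = €0.
The bid only affects whether you win, not the price — here both bids land on the same side of the top rival bid, so the deviation is payoff-neutral.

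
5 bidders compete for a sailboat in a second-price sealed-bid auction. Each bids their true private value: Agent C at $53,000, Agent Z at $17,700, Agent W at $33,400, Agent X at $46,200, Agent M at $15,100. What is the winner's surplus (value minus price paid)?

Winner's surplus: $6,800.

Sorted high to low: Agent C $53,000 > Agent X $46,200 > Agent W $33,400 > Agent Z $17,700 > Agent M $15,100.
Agent C wins with the top bid and pays the second-highest, $46,200.
Surplus = $53,000 − $46,200 = $6,800.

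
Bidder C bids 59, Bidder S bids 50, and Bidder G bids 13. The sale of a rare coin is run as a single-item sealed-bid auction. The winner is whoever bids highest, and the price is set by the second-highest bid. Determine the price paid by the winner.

Ranking the bids: Bidder C 59 > Bidder S 50 > Bidder G 13.
Bidder C has the highest bid, so Bidder C wins.
The second-highest bid is 50, so that is what Bidder C pays.

50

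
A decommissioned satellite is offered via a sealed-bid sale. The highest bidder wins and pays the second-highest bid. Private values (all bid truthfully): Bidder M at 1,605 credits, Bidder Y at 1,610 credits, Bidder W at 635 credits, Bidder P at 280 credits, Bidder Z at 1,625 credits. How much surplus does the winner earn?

15 credits

Bids in descending order: Bidder Z 1,625 credits > Bidder Y 1,610 credits > Bidder M 1,605 credits > Bidder W 635 credits > Bidder P 280 credits.
Bidder Z wins with the top bid and pays the second-highest, 1,610 credits.
Surplus = 1,625 credits − 1,610 credits = 15 credits.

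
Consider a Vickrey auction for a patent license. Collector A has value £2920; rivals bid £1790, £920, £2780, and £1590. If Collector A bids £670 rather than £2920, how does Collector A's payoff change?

The highest competing bid is £2780.
Bidding truthfully at £2920: Collector A has the top bid, wins, and pays the second-highest bid £2780. Payoff = £2920 − £2780 = £140.
Bidding £670: the top bid is £2780 (a rival), so Collector A loses. Payoff = £0.
Change = £0 − £140 = -£140.

Payoff change: -£140.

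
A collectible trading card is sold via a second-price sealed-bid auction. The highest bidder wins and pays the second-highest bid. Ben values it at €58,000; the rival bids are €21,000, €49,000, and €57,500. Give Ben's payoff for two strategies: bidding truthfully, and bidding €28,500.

(a) €500  (b) €0

The highest competing bid is €57,500.
Bidding truthfully at €58,000: Ben has the top bid, wins, and pays the second-highest bid €57,500. Payoff = €58,000 − €57,500 = €500.
Bidding €28,500: the top bid is €57,500 (a rival), so Ben loses. Payoff = €0.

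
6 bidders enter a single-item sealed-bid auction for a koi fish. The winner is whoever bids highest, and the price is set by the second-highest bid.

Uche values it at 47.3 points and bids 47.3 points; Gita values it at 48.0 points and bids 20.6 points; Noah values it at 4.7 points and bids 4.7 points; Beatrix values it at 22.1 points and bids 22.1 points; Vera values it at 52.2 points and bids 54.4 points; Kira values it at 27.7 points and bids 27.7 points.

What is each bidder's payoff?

Uche 0.0 points, Gita 0.0 points, Noah 0.0 points, Beatrix 0.0 points, Vera 4.9 points, Kira 0.0 points.

Ordered from highest: Vera 54.4 points, then Uche 47.3 points, then Kira 27.7 points, then Beatrix 22.1 points, then Gita 20.6 points, then Noah 4.7 points.
Vera has the top bid and wins; the price is the second-highest bid, 47.3 points.
Vera's payoff = 52.2 points − 47.3 points = 4.9 points. All other bidders lose, so their payoff is 0.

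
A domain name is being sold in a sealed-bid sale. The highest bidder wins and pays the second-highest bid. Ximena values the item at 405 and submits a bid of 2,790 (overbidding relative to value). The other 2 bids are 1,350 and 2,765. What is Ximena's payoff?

Ximena's payoff: -2,360.

Highest competing bid: 2,765.
Ximena's bid 2,790 is the highest overall, so Ximena wins and pays the second-highest bid, 2,765.
Payoff = value − price = 405 − 2,765 = -2,360.
Overbidding won the item at a price above value — truthful bidding would have avoided this loss.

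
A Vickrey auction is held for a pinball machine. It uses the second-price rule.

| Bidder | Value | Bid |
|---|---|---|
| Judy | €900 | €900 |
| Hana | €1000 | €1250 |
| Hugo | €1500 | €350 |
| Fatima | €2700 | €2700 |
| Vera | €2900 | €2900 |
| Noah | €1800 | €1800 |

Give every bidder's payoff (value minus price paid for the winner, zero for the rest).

Ranking the bids: Vera €2900, then Fatima €2700, then Noah €1800, then Hana €1250, then Judy €900, then Hugo €350.
Vera has the top bid and wins; the price is the second-highest bid, €2700.
Vera's payoff = €2900 − €2700 = €200. All other bidders lose, so their payoff is 0.

Judy €0, Hana €0, Hugo €0, Fatima €0, Vera €200, Noah €0.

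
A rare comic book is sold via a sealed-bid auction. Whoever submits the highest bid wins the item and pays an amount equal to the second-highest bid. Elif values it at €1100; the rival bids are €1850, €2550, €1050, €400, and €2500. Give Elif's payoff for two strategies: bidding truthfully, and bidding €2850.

The highest competing bid is €2550.
Bidding truthfully at €1100: the top bid is €2550 (a rival), so Elif loses. Payoff = €0.
Bidding €2850: Elif has the top bid, wins, and pays the second-highest bid €2550. Payoff = €1100 − €2550 = -€1450.
Deviating from a truthful bid can only lose payoff in a second-price auction — never gain.

Truthful: €0; alternative: -€1450.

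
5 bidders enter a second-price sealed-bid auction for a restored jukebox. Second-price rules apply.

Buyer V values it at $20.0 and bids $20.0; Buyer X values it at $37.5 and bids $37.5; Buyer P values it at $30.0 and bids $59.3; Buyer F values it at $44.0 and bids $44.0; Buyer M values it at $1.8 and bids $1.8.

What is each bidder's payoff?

Sorted high to low: Buyer P $59.3; Buyer F $44.0; Buyer X $37.5; Buyer V $20.0; Buyer M $1.8.
Buyer P has the top bid and wins; the price is the second-highest bid, $44.0.
Buyer P's payoff = $30.0 − $44.0 = -$14.0. All other bidders lose, so their payoff is 0.

Buyer V $0.0, Buyer X $0.0, Buyer P -$14.0, Buyer F $0.0, Buyer M $0.0.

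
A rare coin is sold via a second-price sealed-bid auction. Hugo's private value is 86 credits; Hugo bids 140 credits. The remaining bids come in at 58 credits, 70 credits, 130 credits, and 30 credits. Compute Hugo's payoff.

Highest competing bid: 130 credits.
Hugo's bid 140 credits is the highest overall, so Hugo wins and pays the second-highest bid, 130 credits.
Payoff = value − price = 86 credits − 130 credits = -44 credits.
Overbidding won the item at a price above value — truthful bidding would have avoided this loss.

-44 credits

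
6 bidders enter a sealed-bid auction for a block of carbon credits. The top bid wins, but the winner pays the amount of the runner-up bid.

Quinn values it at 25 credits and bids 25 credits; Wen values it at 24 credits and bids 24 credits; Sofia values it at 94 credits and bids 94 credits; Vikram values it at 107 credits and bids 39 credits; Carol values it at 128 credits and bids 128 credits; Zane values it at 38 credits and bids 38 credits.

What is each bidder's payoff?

Quinn 0 credits, Wen 0 credits, Sofia 0 credits, Vikram 0 credits, Carol 34 credits, Zane 0 credits.

Ranking the bids: Carol 128 credits, then Sofia 94 credits, then Vikram 39 credits, then Zane 38 credits, then Quinn 25 credits, then Wen 24 credits.
Carol has the top bid and wins; the price is the second-highest bid, 94 credits.
Carol's payoff = 128 credits − 94 credits = 34 credits. All other bidders lose, so their payoff is 0.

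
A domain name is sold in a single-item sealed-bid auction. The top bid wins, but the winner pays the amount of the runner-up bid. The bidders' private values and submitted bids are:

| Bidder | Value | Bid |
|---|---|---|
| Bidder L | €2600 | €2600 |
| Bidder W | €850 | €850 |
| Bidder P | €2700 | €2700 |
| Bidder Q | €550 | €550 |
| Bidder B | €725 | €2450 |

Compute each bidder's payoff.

Bidder L €0, Bidder W €0, Bidder P €100, Bidder Q €0, Bidder B €0.

Sorted high to low: Bidder P €2700 > Bidder L €2600 > Bidder B €2450 > Bidder W €850 > Bidder Q €550.
Bidder P has the top bid and wins; the price is the second-highest bid, €2600.
Bidder P's payoff = €2700 − €2600 = €100. All other bidders lose, so their payoff is 0.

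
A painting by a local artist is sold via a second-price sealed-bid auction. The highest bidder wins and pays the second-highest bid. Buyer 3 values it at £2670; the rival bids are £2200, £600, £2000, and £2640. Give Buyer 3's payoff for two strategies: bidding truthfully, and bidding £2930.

(a) £30  (b) £30

The highest competing bid is £2640.
Bidding truthfully at £2670: Buyer 3 has the top bid, wins, and pays the second-highest bid £2640. Payoff = £2670 − £2640 = £30.
Bidding £2930: Buyer 3 has the top bid, wins, and pays the second-highest bid £2640. Payoff = £2670 − £2640 = £30.
The bid only affects whether you win, not the price — here both bids land on the same side of the top rival bid, so the deviation is payoff-neutral.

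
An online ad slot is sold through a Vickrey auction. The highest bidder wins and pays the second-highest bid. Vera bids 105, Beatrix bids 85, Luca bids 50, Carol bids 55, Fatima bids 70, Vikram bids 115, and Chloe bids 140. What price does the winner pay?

115

Ranking the bids: Chloe 140, then Vikram 115, then Vera 105, then Beatrix 85, then Fatima 70, then Carol 55, then Luca 50.
Chloe has the highest bid, so Chloe wins.
The second-highest bid is 115, so that is what Chloe pays.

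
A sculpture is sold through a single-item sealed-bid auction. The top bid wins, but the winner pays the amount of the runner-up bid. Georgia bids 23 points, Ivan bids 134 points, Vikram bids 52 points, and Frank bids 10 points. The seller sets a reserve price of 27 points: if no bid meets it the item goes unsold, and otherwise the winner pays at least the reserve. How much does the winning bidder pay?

Ranking the bids: Ivan 134 points > Vikram 52 points > Georgia 23 points > Frank 10 points.
Ivan has the highest bid, so Ivan wins.
The second-highest bid is 52 points, which exceeds the reserve, so that sets the price.

52 points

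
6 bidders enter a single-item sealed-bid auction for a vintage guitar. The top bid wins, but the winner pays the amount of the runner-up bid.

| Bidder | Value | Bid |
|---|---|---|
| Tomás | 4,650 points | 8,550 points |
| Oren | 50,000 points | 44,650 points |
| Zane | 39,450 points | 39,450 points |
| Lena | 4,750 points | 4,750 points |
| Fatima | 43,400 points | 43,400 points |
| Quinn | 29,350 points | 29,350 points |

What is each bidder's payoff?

Ranking the bids: Oren 44,650 points, then Fatima 43,400 points, then Zane 39,450 points, then Quinn 29,350 points, then Tomás 8,550 points, then Lena 4,750 points.
Oren has the top bid and wins; the price is the second-highest bid, 43,400 points.
Oren's payoff = 50,000 points − 43,400 points = 6,600 points. All other bidders lose, so their payoff is 0.

Tomás 0 points, Oren 6,600 points, Zane 0 points, Lena 0 points, Fatima 0 points, Quinn 0 points.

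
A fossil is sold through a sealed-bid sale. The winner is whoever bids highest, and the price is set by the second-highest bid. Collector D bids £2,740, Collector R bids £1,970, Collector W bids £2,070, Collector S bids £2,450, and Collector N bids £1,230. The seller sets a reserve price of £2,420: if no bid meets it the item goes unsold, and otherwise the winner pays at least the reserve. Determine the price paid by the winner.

The winner pays £2,450.

Ordered from highest: Collector D £2,740; Collector S £2,450; Collector W £2,070; Collector R £1,970; Collector N £1,230.
Collector D has the highest bid, so Collector D wins.
The second-highest bid is £2,450, which exceeds the reserve, so that sets the price.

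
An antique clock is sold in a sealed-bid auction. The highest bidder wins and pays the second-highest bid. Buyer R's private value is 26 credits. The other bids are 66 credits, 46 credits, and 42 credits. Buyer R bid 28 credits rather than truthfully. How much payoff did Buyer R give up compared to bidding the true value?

The highest competing bid is 66 credits.
Bidding truthfully at 26 credits: the top bid is 66 credits (a rival), so Buyer R loses. Payoff = 0 credits.
Bidding 28 credits: the top bid is 66 credits (a rival), so Buyer R loses. Payoff = 0 credits.
Regret = truthful payoff − actual payoff = 0 credits − 0 credits = 0 credits.
The bid only affects whether you win, not the price — here both bids land on the same side of the top rival bid, so the deviation is payoff-neutral.

0 credits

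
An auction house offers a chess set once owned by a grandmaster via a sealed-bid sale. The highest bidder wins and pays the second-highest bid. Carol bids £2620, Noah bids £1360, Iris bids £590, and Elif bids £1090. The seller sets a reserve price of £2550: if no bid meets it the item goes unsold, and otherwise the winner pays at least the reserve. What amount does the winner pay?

Ordered from highest: Carol £2620, then Noah £1360, then Elif £1090, then Iris £590.
Carol has the highest bid, so Carol wins.
The second-highest bid is £1360, but the reserve £2550 is higher, so the price is the reserve.

The winner pays £2550.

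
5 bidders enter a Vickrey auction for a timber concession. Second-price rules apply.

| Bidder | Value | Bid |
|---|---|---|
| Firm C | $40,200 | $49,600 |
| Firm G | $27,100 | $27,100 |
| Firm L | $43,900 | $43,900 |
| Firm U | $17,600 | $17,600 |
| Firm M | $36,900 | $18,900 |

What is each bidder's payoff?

Sorted high to low: Firm C $49,600, then Firm L $43,900, then Firm G $27,100, then Firm M $18,900, then Firm U $17,600.
Firm C has the top bid and wins; the price is the second-highest bid, $43,900.
Firm C's payoff = $40,200 − $43,900 = -$3,700. All other bidders lose, so their payoff is 0.

Payoffs: Firm C -$3,700, Firm G $0, Firm L $0, Firm U $0, Firm M $0.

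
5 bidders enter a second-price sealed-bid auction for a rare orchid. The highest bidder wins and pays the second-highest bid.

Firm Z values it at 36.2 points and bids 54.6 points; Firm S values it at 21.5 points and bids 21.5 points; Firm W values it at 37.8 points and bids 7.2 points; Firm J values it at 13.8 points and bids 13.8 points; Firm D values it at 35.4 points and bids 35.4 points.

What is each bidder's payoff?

Ordered from highest: Firm Z 54.6 points; Firm D 35.4 points; Firm S 21.5 points; Firm J 13.8 points; Firm W 7.2 points.
Firm Z has the top bid and wins; the price is the second-highest bid, 35.4 points.
Firm Z's payoff = 36.2 points − 35.4 points = 0.8 points. All other bidders lose, so their payoff is 0.

Firm Z 0.8 points, Firm S 0.0 points, Firm W 0.0 points, Firm J 0.0 points, Firm D 0.0 points.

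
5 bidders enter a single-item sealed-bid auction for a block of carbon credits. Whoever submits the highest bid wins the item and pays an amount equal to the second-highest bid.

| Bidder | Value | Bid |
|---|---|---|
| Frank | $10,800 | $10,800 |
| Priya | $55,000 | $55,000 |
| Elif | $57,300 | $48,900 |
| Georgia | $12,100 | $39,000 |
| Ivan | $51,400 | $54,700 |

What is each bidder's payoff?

Bids in descending order: Priya $55,000 > Ivan $54,700 > Elif $48,900 > Georgia $39,000 > Frank $10,800.
Priya has the top bid and wins; the price is the second-highest bid, $54,700.
Priya's payoff = $55,000 − $54,700 = $300. All other bidders lose, so their payoff is 0.

Frank $0, Priya $300, Elif $0, Georgia $0, Ivan $0.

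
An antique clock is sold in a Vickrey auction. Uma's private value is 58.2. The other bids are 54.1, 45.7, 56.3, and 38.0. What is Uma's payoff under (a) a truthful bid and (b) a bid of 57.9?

The highest competing bid is 56.3.
Bidding truthfully at 58.2: Uma has the top bid, wins, and pays the second-highest bid 56.3. Payoff = 58.2 − 56.3 = 1.9.
Bidding 57.9: Uma has the top bid, wins, and pays the second-highest bid 56.3. Payoff = 58.2 − 56.3 = 1.9.
The bid only affects whether you win, not the price — here both bids land on the same side of the top rival bid, so the deviation is payoff-neutral.

(a) 1.9  (b) 1.9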